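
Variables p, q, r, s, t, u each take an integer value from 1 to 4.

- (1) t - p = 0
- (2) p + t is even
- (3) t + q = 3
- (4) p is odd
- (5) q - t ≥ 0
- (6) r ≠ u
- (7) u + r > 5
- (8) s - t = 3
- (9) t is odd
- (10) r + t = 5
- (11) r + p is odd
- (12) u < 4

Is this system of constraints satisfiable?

Satisfiable

The assignment p = 1, q = 2, r = 4, s = 4, t = 1, u = 3 works:
  constraint 1 holds since t - p = 0.
  constraint 3 holds since t + q = 3.
  constraint 5 holds since q - t = 1.
The rest check out directly.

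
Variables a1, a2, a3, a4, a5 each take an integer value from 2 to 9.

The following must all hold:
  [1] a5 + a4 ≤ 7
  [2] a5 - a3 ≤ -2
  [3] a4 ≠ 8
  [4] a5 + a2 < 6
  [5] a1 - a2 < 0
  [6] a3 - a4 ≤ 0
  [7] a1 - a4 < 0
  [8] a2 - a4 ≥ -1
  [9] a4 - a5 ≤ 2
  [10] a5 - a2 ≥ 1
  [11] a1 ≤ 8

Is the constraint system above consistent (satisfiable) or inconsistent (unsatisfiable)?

Constraints 2, 6, 8, and 10 give a3 − a5 ≥ 2, a5 − a2 ≥ 1, a2 − a4 ≥ -1, a4 − a3 ≥ 0.
Adding all 4 inequalities: the left sides telescope to 0, and the right sides sum to 2 + 1 + (-1) + 0 = 2. So 0 ≥ 2, which is false.

Unsatisfiable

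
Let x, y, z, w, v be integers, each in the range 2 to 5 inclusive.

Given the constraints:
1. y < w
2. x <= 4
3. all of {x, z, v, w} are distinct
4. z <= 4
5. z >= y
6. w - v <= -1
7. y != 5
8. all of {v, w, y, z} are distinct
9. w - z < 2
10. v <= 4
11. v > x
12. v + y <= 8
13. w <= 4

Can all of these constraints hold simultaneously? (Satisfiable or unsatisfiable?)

Constraints 2, 4, 10, and 13 confine each of x, z, v, w to the 3 values {2, …, 4} (the domain already gives each ≥ 2).
Constraint 3 requires all 4 of them to be distinct, but only 3 values are available — impossible by the pigeonhole principle.

Unsatisfiable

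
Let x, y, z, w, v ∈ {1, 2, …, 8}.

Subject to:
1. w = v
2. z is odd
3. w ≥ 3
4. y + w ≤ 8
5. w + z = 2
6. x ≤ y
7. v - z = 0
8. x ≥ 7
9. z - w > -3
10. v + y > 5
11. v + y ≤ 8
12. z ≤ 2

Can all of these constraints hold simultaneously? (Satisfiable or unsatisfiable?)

From constraints 6 and 8: y ≥ x ≥ 7. From constraint 3: w ≥ 3. Hence y + w ≥ 10. But constraint 4 requires y + w ≤ 8, and 8 < 10. Contradiction.

Unsatisfiable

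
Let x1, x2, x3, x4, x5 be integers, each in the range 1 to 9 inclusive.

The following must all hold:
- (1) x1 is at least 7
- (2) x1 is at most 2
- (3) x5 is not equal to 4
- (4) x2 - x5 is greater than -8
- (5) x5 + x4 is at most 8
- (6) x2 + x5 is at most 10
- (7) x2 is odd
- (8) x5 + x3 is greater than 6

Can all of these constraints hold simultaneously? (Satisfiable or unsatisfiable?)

Unsatisfiable

From constraint 1: x1 ≥ 7. From constraint 2: x1 ≤ 2. But 2 < 7, so no value of x1 works.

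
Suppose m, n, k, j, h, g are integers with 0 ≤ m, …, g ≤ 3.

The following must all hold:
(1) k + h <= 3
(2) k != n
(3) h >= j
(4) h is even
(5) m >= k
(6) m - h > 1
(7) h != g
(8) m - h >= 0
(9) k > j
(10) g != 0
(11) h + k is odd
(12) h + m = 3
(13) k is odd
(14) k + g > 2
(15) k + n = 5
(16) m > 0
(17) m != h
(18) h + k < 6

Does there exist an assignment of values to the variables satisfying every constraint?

Try m = 3, n = 2, k = 3, j = 0, h = 0, g = 2.
Check constraint 1: k + h = 3; constraint 6: m - h = 3; constraint 8: m - h = 3. The remaining constraints are straightforward to verify.

Satisfiable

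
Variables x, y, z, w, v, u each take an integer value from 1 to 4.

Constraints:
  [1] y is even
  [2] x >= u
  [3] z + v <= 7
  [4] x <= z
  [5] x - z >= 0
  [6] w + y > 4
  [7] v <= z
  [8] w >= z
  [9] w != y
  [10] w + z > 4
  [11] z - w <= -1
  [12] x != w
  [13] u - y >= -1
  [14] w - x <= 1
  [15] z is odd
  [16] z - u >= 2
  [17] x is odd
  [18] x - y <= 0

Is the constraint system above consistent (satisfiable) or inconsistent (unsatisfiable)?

Unsatisfiable

Constraints 11, 13, 14, 16, and 18 give z − u ≥ 2, u − y ≥ -1, y − x ≥ 0, x − w ≥ -1, w − z ≥ 1.
Adding all 5 inequalities: the left sides telescope to 0, and the right sides sum to 2 + (-1) + 0 + (-1) + 1 = 1. So 0 ≥ 1, which is false.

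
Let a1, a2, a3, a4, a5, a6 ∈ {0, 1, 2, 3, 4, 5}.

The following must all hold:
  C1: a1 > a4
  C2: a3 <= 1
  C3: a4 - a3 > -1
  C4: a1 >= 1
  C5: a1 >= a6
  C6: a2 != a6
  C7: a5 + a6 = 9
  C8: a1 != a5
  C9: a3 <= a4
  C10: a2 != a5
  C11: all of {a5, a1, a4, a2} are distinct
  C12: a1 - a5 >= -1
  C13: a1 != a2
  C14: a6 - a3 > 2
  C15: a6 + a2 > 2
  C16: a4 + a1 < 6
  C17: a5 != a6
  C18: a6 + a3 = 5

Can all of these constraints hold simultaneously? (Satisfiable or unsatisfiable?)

Satisfiable

One satisfying assignment is a1 = 4, a2 = 0, a3 = 1, a4 = 1, a5 = 5, a6 = 4.
For the less obvious constraints — constraint 3: a4 - a3 = 0; constraint 7: a5 + a6 = 9 — and the others hold by inspection.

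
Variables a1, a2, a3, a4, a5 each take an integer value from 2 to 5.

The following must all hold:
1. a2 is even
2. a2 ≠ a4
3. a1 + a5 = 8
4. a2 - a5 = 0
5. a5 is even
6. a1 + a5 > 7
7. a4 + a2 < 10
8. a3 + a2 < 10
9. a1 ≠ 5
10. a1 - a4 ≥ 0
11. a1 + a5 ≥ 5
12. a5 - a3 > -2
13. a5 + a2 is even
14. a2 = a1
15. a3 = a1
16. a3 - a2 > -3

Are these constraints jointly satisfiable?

Setting (a1, a2, a3, a4, a5) = (4, 4, 4, 3, 4) satisfies everything: constraint 3: a1 + a5 = 8; constraint 4: a2 - a5 = 0; constraint 6: a1 + a5 = 8, and the others follow.

Satisfiable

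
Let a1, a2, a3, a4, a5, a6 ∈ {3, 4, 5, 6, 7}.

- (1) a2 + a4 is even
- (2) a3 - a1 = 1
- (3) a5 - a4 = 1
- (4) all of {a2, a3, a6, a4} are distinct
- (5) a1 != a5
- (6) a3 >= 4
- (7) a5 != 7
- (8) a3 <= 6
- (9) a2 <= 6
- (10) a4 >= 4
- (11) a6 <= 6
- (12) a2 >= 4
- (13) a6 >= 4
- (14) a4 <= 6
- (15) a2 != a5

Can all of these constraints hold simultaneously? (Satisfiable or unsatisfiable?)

Unsatisfiable

Constraints 6, 8, 9, 10, 11, 12, 13, and 14 confine each of a2, a3, a6, a4 to the 3 values {4, …, 6}.
Constraint 4 requires all 4 of them to be distinct, but only 3 values are available — impossible by the pigeonhole principle.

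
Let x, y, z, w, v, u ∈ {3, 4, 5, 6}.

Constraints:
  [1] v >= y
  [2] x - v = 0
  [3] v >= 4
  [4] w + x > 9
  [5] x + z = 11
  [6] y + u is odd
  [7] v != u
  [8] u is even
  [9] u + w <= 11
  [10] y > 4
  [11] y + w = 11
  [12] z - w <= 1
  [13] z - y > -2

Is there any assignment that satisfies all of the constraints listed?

Setting (x, y, z, w, v, u) = (6, 5, 5, 6, 6, 4) satisfies everything: constraint 2: x - v = 0; constraint 4: w + x = 12; constraint 5: x + z = 11, and the others follow.

Satisfiable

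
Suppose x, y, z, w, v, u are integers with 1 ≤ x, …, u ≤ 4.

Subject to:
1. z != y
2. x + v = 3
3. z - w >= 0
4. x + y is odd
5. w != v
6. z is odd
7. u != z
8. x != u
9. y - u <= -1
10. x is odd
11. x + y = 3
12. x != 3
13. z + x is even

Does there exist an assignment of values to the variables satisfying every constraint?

Satisfiable

Take x = 1, y = 2, z = 1, w = 1, v = 2, u = 3. Then constraint 2: x + v = 3; constraint 3: z - w = 0; constraint 9: y - u = -1, and every other listed constraint is also met.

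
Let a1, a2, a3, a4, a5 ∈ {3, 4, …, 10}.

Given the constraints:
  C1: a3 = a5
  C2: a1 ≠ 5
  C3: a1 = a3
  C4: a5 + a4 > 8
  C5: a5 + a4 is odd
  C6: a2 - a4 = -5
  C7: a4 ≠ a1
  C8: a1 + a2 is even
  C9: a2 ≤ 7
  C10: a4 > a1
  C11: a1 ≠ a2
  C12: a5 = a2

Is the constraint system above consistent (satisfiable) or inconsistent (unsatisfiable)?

Unsatisfiable

From constraints 1, 3, and 12, a1 = a3 = a5 = a2, so a1 = a2. But constraint 11 says a1 ≠ a2. Contradiction.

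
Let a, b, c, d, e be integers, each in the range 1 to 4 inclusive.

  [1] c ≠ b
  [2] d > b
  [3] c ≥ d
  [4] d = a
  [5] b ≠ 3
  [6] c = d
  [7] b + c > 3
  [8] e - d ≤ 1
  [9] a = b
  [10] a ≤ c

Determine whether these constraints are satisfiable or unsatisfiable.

From constraints 4, 6, and 9, c = d = a = b, so c = b. But constraint 1 says c ≠ b. Contradiction.

Unsatisfiable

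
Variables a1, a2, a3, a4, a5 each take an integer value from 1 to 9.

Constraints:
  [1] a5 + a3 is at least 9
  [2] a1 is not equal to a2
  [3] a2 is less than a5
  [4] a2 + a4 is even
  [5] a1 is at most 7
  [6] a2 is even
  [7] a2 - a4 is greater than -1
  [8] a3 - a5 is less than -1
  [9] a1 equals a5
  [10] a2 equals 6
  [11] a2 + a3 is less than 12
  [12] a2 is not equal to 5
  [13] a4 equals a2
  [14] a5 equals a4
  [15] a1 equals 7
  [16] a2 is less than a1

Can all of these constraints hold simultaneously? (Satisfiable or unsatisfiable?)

Unsatisfiable

Constraint 15 fixes a1 = 7 and constraint 10 fixes a2 = 6. Constraints 9, 13, and 14 give a1 = a5 = a4 = a2, so a1 = a2. But 7 ≠ 6 — contradiction.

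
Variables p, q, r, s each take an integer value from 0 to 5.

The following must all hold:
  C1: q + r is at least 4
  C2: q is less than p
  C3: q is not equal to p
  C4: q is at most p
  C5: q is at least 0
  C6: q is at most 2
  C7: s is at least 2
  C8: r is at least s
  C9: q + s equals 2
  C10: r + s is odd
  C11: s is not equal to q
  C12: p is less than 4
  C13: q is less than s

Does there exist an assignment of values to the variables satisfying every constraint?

The assignment p = 2, q = 0, r = 5, s = 2 works:
  constraint 1 holds since q + r = 5.
  constraint 9 holds since q + s = 2.
  constraint 10 holds since r + s = 7 is odd.
The rest check out directly.

Satisfiable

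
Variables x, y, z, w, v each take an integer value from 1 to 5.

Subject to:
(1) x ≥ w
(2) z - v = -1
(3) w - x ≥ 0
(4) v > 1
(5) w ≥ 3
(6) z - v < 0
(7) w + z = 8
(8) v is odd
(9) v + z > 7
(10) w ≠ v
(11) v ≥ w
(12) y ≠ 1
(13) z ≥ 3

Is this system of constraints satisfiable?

Satisfiable

Take x = 4, y = 4, z = 4, w = 4, v = 5. Then constraint 2: z - v = -1; constraint 3: w - x = 0, and every other listed constraint is also met.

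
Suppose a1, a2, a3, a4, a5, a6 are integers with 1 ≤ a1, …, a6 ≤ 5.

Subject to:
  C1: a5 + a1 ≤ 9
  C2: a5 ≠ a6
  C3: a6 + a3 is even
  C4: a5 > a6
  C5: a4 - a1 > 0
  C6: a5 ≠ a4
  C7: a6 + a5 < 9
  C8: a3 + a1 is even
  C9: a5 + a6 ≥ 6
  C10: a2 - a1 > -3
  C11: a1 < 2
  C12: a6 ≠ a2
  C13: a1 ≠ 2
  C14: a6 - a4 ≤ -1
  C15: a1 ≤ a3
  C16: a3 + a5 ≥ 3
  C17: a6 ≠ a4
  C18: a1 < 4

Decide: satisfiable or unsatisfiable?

Satisfiable

Try a1 = 1, a2 = 1, a3 = 1, a4 = 4, a5 = 5, a6 = 3.
Check constraint 1: a5 + a1 = 6; constraint 5: a4 - a1 = 3. The remaining constraints are straightforward to verify.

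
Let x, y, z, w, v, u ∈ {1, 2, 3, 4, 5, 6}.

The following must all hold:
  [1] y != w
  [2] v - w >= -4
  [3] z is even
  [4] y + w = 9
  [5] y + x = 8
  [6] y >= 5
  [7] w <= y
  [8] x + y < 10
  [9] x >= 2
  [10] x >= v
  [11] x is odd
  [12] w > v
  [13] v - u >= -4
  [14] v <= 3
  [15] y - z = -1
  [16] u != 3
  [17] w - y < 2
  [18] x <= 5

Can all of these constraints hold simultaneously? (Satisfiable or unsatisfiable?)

Take x = 3, y = 5, z = 6, w = 4, v = 3, u = 6. Then constraint 2: v - w = -1; constraint 4: y + w = 9, and every other listed constraint is also met.

Satisfiable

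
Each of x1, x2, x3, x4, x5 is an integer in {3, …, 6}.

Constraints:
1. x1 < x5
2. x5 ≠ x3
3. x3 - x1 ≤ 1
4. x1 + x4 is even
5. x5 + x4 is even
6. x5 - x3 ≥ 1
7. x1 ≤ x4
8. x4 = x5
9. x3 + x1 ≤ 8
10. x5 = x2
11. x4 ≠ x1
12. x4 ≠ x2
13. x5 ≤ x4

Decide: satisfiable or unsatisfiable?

From constraints 8 and 10, x4 = x5 = x2, so x4 = x2. But constraint 12 says x4 ≠ x2. Contradiction.

Unsatisfiable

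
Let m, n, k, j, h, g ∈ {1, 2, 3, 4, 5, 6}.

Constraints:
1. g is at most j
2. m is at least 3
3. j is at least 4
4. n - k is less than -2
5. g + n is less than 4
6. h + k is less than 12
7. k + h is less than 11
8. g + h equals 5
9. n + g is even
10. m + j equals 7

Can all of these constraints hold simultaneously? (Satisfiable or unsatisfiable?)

Setting (m, n, k, j, h, g) = (3, 1, 5, 4, 4, 1) satisfies everything: constraint 4: n - k = -4; constraint 5: g + n = 2, and the others follow.

Satisfiable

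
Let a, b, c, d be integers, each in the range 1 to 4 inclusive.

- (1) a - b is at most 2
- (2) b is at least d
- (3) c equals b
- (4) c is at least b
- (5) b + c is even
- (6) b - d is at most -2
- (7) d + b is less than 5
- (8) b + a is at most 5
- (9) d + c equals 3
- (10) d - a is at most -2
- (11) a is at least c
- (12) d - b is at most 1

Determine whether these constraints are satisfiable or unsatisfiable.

Unsatisfiable

Constraints 1, 6, and 10 give b − a ≥ -2, a − d ≥ 2, d − b ≥ 2.
Adding all 3 inequalities: the left sides telescope to 0, and the right sides sum to (-2) + 2 + 2 = 2. So 0 ≥ 2, which is false.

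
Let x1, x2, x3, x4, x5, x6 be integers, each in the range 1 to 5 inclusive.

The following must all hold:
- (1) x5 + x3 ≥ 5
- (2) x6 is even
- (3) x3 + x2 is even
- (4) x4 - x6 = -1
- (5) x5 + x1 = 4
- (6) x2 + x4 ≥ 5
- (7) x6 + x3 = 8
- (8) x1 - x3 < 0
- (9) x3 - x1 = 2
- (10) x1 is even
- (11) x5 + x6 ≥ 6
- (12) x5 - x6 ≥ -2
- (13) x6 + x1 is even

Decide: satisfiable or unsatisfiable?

Take x1 = 2, x2 = 4, x3 = 4, x4 = 3, x5 = 2, x6 = 4. Then constraint 1: x5 + x3 = 6; constraint 4: x4 - x6 = -1, and every other listed constraint is also met.

Satisfiable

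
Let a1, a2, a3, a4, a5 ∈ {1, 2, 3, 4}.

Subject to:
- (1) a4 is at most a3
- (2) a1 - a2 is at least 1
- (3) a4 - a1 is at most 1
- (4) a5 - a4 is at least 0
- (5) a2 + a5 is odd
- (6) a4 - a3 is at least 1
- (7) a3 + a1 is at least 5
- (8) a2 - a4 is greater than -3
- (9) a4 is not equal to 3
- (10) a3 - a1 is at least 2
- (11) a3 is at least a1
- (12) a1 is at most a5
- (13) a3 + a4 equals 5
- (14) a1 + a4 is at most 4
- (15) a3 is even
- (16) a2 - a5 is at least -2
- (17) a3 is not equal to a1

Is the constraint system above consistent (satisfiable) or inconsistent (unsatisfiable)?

Constraints 2, 4, 6, 10, and 16 give a3 − a1 ≥ 2, a1 − a2 ≥ 1, a2 − a5 ≥ -2, a5 − a4 ≥ 0, a4 − a3 ≥ 1.
Adding all 5 inequalities: the left sides telescope to 0, and the right sides sum to 2 + 1 + (-2) + 0 + 1 = 2. So 0 ≥ 2, which is false.

Unsatisfiable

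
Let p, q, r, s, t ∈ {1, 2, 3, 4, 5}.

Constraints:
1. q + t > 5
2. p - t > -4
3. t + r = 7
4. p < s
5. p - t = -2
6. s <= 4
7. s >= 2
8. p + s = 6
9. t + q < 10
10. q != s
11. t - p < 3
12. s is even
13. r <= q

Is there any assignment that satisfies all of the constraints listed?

Satisfiable

One satisfying assignment is p = 2, q = 3, r = 3, s = 4, t = 4.
For the less obvious constraints — constraint 1: q + t = 7; constraint 2: p - t = -2; constraint 3: t + r = 7 — and the others hold by inspection.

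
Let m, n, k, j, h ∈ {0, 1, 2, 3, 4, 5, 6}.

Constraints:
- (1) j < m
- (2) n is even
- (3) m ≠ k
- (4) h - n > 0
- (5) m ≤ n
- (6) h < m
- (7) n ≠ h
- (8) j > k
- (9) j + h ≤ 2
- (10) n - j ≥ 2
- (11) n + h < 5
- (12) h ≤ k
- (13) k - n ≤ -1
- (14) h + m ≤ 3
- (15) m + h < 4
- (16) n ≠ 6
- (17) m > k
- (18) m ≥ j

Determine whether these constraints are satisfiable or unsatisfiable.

Unsatisfiable

Constraints 1, 4, 5, 8, and 12 give h ≤ k, k < j, j < m, m ≤ n, n < h. Chaining: h ≤ k < j < m ≤ n < h, which forces h < h — impossible.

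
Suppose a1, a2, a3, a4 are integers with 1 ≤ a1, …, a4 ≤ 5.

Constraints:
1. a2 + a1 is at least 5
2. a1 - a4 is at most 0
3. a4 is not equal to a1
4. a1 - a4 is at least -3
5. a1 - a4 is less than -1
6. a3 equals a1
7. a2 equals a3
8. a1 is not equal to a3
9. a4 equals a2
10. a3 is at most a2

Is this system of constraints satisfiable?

From constraints 6, 7, and 9, a4 = a2 = a3 = a1, so a4 = a1. But constraint 3 says a4 ≠ a1. Contradiction.

Unsatisfiable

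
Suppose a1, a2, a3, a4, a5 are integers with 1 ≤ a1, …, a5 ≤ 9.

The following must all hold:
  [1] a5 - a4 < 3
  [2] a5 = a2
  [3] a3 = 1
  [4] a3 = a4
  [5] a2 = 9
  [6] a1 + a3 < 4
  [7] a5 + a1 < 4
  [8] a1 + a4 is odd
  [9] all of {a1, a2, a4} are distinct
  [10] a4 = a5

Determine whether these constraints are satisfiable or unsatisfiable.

Constraint 3 fixes a3 = 1 and constraint 5 fixes a2 = 9. Constraints 2, 4, and 10 give a3 = a4 = a5 = a2, so a3 = a2. But 1 ≠ 9 — contradiction.

Unsatisfiable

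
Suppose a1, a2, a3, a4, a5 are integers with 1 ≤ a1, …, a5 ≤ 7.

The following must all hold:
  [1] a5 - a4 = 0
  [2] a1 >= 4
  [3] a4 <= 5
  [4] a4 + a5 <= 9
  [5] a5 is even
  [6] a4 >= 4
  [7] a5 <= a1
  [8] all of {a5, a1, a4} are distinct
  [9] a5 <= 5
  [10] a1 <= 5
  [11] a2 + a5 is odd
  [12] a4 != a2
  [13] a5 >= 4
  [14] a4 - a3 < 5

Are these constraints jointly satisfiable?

Unsatisfiable

Constraints 2, 3, 6, 9, 10, and 13 confine each of a5, a1, a4 to the 2 values {4, 5}.
Constraint 8 requires all 3 of them to be distinct, but only 2 values are available — impossible by the pigeonhole principle.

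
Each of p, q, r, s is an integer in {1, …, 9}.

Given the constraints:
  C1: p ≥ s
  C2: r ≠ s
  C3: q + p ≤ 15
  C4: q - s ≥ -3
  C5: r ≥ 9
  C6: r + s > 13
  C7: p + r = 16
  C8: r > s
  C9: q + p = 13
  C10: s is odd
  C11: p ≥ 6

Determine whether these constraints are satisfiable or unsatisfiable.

Try p = 7, q = 6, r = 9, s = 7.
Check constraint 3: q + p = 13; constraint 4: q - s = -1. The remaining constraints are straightforward to verify.

Satisfiable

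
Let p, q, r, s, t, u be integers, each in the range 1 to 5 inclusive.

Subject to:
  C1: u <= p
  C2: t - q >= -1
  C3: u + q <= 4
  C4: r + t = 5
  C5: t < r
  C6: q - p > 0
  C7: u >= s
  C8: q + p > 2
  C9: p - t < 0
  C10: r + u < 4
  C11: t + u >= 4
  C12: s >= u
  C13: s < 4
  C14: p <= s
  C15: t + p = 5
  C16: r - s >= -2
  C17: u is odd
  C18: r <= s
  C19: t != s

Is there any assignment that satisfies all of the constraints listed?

Constraints 1, 5, 7, 9, and 18 give u ≤ p, p < t, t < r, r ≤ s, s ≤ u. Chaining: u ≤ p < t < r ≤ s ≤ u, which forces u < u — impossible.

Unsatisfiable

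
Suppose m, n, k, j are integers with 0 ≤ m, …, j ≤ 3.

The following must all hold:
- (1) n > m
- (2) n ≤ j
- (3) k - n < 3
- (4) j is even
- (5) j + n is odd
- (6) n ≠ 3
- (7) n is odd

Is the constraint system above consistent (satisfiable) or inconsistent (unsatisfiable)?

Satisfiable

Try m = 0, n = 1, k = 2, j = 2.
Check constraint 3: k - n = 1; constraint 4: j = 2 is even. The remaining constraints are straightforward to verify.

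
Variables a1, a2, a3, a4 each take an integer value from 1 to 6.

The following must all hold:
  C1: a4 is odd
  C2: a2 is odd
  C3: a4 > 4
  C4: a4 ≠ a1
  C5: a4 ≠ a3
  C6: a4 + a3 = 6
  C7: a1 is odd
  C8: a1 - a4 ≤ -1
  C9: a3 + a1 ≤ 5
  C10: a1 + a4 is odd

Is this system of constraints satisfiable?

Unsatisfiable

Constraint 7 makes a1 odd and constraint 1 makes a4 odd, so a1 + a4 must be even. Constraint 10 says a1 + a4 is odd — contradiction.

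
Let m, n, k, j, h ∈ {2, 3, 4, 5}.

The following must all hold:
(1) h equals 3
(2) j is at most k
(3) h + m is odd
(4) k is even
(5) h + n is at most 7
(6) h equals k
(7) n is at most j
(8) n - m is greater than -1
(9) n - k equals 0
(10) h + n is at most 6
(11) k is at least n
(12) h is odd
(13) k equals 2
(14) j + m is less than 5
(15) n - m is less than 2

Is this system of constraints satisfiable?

Constraint 1 fixes h = 3 and constraint 13 fixes k = 2, but constraint 6 requires h = k. Since 3 ≠ 2, contradiction.

Unsatisfiable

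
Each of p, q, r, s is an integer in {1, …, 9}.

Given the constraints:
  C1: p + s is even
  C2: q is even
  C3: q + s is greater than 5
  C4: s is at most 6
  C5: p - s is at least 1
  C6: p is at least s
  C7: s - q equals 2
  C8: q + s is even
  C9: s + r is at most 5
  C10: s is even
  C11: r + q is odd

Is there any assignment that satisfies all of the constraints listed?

Setting (p, q, r, s) = (6, 2, 1, 4) satisfies everything: constraint 3: q + s = 6; constraint 5: p - s = 2, and the others follow.

Satisfiable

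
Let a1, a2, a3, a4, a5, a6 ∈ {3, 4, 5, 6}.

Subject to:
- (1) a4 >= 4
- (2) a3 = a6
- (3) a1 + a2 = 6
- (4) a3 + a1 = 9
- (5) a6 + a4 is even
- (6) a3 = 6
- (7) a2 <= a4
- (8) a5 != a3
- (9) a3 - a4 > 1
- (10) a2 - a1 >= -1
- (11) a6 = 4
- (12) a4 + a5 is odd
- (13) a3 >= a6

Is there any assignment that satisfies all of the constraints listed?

Unsatisfiable

Constraint 6 fixes a3 = 6 and constraint 11 fixes a6 = 4, but constraint 2 requires a3 = a6. Since 6 ≠ 4, contradiction.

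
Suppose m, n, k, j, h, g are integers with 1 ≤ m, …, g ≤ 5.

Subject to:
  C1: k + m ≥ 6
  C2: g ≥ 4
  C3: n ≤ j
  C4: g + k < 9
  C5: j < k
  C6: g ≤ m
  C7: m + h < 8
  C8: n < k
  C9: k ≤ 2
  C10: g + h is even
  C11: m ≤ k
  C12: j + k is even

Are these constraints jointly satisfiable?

Unsatisfiable

From constraints 2 and 6: m ≥ g and g ≥ 4, so m ≥ 4. From constraints 9 and 11: m ≤ k and k ≤ 2, so m ≤ 2. But 2 < 4, so no value of m works.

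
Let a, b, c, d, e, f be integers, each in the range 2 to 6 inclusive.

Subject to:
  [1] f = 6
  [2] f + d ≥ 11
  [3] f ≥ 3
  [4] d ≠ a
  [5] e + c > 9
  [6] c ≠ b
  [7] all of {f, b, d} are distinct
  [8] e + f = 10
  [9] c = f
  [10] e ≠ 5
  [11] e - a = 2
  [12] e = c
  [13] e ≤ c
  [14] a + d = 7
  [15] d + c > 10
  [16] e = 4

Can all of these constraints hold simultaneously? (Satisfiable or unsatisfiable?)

Constraint 16 fixes e = 4 and constraint 1 fixes f = 6. Constraints 9 and 12 give e = c = f, so e = f. But 4 ≠ 6 — contradiction.

Unsatisfiable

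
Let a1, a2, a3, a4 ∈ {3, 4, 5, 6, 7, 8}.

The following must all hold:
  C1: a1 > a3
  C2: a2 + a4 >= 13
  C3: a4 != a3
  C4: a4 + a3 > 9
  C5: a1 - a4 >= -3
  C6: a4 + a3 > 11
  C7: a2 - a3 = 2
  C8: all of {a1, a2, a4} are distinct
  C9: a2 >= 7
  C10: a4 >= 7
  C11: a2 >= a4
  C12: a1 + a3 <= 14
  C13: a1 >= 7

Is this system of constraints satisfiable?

Constraints 9, 10, and 13 confine each of a1, a2, a4 to the 2 values {7, 8} (the domain already gives each ≤ 8).
Constraint 8 requires all 3 of them to be distinct, but only 2 values are available — impossible by the pigeonhole principle.

Unsatisfiable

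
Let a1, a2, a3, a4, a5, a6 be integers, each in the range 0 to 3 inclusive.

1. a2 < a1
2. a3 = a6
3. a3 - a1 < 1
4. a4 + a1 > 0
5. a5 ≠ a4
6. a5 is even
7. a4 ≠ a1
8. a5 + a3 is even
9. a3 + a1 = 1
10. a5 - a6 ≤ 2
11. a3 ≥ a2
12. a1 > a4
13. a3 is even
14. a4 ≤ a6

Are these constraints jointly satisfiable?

Take a1 = 1, a2 = 0, a3 = 0, a4 = 0, a5 = 2, a6 = 0. Then constraint 3: a3 - a1 = -1; constraint 4: a4 + a1 = 1, and every other listed constraint is also met.

Satisfiable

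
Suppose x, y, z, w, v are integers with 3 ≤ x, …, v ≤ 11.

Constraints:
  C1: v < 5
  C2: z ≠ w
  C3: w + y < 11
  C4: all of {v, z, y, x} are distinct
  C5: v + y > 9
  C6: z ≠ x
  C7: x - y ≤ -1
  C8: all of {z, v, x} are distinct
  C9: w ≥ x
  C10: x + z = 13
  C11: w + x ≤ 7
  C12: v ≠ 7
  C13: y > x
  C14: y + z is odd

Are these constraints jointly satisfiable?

The assignment x = 3, y = 7, z = 10, w = 3, v = 4 works:
  constraint 3 holds since w + y = 10.
  constraint 5 holds since v + y = 11.
The rest check out directly.

Satisfiable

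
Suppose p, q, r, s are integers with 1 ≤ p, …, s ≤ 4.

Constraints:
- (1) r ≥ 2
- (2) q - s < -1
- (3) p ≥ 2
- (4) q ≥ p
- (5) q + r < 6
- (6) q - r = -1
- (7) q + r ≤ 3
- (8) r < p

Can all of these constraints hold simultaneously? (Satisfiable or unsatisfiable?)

From constraints 3 and 4: q ≥ p ≥ 2. From constraint 1: r ≥ 2. Hence q + r ≥ 4. But constraint 7 requires q + r ≤ 3, and 3 < 4. Contradiction.

Unsatisfiable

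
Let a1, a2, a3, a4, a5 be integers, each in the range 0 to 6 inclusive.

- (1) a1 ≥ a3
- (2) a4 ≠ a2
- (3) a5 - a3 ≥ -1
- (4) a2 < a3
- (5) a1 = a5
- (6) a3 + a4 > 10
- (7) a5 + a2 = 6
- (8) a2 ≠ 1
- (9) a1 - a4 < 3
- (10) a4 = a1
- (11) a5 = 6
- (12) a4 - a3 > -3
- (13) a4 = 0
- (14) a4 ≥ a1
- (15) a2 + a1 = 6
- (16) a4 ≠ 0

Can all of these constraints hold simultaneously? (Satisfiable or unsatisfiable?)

Unsatisfiable

Constraint 13 fixes a4 = 0 and constraint 11 fixes a5 = 6. Constraints 5 and 10 give a4 = a1 = a5, so a4 = a5. But 0 ≠ 6 — contradiction.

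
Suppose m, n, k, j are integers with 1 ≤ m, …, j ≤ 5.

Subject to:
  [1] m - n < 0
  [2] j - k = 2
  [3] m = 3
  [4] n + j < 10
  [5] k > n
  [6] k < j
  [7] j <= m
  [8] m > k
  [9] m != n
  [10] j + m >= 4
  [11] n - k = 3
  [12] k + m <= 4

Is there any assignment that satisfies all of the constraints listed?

Unsatisfiable

Constraints 1, 5, 6, and 7 give k < j, j ≤ m, m < n, n < k. Chaining: k < j ≤ m < n < k, which forces k < k — impossible.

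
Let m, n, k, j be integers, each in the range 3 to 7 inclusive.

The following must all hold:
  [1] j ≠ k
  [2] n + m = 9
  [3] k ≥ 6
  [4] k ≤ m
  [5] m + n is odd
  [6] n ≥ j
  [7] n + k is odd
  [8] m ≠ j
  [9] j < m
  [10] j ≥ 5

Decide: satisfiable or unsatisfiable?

Unsatisfiable

From constraints 6 and 10: n ≥ j ≥ 5. From constraints 3 and 4: m ≥ k ≥ 6. Hence n + m ≥ 11. But constraint 2 requires n + m = 9, and 9 < 11. Contradiction.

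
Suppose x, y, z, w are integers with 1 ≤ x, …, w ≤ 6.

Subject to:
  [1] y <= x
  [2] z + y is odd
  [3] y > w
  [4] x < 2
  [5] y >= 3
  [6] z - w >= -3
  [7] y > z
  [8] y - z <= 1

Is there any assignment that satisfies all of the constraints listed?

From constraints 1 and 5: x ≥ y and y ≥ 3, so x ≥ 3. From constraint 4: x ≤ 1. But 1 < 3, so no value of x works.

Unsatisfiable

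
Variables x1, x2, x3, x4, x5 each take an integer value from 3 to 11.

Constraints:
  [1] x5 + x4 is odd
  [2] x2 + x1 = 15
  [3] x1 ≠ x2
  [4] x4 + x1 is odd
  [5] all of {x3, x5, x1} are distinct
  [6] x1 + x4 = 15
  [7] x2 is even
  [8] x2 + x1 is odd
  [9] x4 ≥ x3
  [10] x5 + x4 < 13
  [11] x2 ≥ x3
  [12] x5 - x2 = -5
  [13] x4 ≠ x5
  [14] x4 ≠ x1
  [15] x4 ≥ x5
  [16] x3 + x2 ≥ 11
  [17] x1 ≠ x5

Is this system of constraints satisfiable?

Satisfiable

Take x1 = 7, x2 = 8, x3 = 4, x4 = 8, x5 = 3. Then constraint 2: x2 + x1 = 15; constraint 6: x1 + x4 = 15, and every other listed constraint is also met.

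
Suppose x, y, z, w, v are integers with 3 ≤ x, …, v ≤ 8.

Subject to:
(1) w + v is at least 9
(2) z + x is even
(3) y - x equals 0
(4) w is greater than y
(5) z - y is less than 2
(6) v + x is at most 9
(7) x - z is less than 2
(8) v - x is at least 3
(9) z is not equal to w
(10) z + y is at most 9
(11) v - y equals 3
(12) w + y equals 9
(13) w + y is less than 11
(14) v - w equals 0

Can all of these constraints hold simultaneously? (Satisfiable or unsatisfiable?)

Satisfiable

One satisfying assignment is x = 3, y = 3, z = 3, w = 6, v = 6.
For the less obvious constraints — constraint 1: w + v = 12; constraint 3: y - x = 0 — and the others hold by inspection.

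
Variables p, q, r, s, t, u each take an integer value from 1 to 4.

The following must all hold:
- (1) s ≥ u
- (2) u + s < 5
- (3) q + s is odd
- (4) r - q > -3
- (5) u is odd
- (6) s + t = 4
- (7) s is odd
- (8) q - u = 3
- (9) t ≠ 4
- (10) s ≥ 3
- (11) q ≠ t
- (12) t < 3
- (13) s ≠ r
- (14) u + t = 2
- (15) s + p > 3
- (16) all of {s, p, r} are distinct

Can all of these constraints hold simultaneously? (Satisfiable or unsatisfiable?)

One satisfying assignment is p = 2, q = 4, r = 4, s = 3, t = 1, u = 1.
For the less obvious constraints — constraint 2: u + s = 4; constraint 4: r - q = 0 — and the others hold by inspection.

Satisfiable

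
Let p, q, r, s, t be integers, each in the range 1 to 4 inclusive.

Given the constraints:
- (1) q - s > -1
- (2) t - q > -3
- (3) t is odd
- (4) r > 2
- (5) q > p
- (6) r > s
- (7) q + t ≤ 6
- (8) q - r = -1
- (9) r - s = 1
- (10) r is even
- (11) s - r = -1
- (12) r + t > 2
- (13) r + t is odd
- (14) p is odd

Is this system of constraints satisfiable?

The assignment p = 1, q = 3, r = 4, s = 3, t = 1 works:
  constraint 1 holds since q - s = 0.
  constraint 2 holds since t - q = -2.
  constraint 7 holds since q + t = 4.
The rest check out directly.

Satisfiable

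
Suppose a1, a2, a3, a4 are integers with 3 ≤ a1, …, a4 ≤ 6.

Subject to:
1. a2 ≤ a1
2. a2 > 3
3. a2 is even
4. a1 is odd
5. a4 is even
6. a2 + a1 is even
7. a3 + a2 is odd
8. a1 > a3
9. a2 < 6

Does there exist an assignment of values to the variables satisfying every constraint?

Constraint 3 makes a2 even and constraint 4 makes a1 odd, so a2 + a1 must be odd. Constraint 6 says a2 + a1 is even — contradiction.

Unsatisfiable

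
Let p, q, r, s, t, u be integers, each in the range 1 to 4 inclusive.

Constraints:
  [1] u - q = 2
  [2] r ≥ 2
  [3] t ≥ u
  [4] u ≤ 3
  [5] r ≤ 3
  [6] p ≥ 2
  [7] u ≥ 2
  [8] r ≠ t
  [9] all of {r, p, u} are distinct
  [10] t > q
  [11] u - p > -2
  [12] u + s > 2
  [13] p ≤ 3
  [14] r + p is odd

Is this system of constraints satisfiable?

Unsatisfiable

Constraints 2, 4, 5, 6, 7, and 13 confine each of r, p, u to the 2 values {2, 3}.
Constraint 9 requires all 3 of them to be distinct, but only 2 values are available — impossible by the pigeonhole principle.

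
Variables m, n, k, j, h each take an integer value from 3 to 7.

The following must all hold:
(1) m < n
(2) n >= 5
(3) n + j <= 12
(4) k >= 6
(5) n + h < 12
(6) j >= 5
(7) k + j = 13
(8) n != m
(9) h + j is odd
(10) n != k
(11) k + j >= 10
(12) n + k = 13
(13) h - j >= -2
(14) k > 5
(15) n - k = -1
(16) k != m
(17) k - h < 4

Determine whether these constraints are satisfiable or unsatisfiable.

Satisfiable

The assignment m = 3, n = 6, k = 7, j = 6, h = 5 works:
  constraint 3 holds since n + j = 12.
  constraint 5 holds since n + h = 11.
  constraint 7 holds since k + j = 13.
The rest check out directly.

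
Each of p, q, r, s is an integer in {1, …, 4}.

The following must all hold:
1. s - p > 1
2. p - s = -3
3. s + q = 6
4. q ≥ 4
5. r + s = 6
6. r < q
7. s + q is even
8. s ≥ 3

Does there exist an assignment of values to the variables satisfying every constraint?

Unsatisfiable

From constraint 8: s ≥ 3. From constraint 4: q ≥ 4. Hence s + q ≥ 7. But constraint 3 requires s + q = 6, and 6 < 7. Contradiction.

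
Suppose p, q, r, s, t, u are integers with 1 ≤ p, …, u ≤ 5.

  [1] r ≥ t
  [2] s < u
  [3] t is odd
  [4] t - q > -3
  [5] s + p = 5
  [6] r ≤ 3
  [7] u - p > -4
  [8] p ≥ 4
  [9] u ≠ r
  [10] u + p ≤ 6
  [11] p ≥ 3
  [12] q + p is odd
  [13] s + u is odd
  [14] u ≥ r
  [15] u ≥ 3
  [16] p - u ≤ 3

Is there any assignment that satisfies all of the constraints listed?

From constraint 15: u ≥ 3. From constraint 8: p ≥ 4. Hence u + p ≥ 7. But constraint 10 requires u + p ≤ 6, and 6 < 7. Contradiction.

Unsatisfiable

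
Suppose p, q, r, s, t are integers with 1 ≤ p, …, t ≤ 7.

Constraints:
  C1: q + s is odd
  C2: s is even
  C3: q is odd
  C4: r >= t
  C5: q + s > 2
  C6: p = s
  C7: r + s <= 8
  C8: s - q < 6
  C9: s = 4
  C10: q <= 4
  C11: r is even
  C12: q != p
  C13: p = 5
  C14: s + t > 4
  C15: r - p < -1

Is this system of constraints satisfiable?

Unsatisfiable

Constraint 13 fixes p = 5 and constraint 9 fixes s = 4, but constraint 6 requires p = s. Since 5 ≠ 4, contradiction.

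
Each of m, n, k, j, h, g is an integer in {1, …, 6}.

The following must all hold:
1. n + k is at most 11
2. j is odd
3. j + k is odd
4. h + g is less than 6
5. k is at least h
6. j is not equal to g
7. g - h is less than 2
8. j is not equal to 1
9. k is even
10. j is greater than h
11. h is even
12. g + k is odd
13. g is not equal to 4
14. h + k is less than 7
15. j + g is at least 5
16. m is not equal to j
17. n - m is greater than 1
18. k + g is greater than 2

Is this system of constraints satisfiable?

Satisfiable

The assignment m = 2, n = 4, k = 4, j = 5, h = 2, g = 1 works:
  constraint 1 holds since n + k = 8.
  constraint 4 holds since h + g = 3.
The rest check out directly.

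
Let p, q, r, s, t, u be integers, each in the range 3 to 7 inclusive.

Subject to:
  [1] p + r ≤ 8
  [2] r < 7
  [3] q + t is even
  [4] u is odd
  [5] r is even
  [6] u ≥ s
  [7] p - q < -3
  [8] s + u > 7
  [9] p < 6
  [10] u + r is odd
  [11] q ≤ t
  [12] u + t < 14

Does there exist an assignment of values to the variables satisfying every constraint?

Satisfiable

Take p = 3, q = 7, r = 4, s = 3, t = 7, u = 5. Then constraint 1: p + r = 7; constraint 7: p - q = -4; constraint 8: s + u = 8, and every other listed constraint is also met.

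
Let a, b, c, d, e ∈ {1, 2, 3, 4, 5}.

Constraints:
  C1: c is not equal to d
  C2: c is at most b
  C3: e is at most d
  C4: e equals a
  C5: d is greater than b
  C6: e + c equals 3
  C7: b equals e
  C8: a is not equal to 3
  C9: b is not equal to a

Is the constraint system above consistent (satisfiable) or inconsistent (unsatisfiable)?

From constraints 4 and 7, b = e = a, so b = a. But constraint 9 says b ≠ a. Contradiction.

Unsatisfiable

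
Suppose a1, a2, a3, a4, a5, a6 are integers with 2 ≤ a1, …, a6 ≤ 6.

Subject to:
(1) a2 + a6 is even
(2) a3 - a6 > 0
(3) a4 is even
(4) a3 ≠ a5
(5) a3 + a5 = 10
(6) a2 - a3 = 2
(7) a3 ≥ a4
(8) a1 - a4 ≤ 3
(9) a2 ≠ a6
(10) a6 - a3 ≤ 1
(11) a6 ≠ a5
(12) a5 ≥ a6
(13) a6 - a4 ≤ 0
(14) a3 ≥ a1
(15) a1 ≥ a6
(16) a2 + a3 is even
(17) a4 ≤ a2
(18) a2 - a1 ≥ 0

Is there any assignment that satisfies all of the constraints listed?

Satisfiable

Try a1 = 4, a2 = 6, a3 = 4, a4 = 2, a5 = 6, a6 = 2.
Check constraint 2: a3 - a6 = 2; constraint 5: a3 + a5 = 10. The remaining constraints are straightforward to verify.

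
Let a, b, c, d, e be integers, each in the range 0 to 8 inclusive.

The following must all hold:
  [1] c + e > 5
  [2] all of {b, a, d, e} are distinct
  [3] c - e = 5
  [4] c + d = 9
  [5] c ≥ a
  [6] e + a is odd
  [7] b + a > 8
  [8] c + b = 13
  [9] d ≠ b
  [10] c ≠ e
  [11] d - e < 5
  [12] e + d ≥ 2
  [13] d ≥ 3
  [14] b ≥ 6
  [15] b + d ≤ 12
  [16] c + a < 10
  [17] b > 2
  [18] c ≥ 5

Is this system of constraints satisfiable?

Setting (a, b, c, d, e) = (2, 7, 6, 3, 1) satisfies everything: constraint 1: c + e = 7; constraint 3: c - e = 5; constraint 4: c + d = 9, and the others follow.

Satisfiable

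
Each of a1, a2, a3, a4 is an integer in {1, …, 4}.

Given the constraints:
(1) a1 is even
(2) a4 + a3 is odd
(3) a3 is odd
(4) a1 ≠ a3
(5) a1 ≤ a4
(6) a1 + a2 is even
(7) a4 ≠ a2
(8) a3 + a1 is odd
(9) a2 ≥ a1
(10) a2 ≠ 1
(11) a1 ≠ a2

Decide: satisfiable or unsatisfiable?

One satisfying assignment is a1 = 2, a2 = 4, a3 = 3, a4 = 2.
For the less obvious constraints — constraint 1: a1 = 2 is even; constraint 2: a4 + a3 = 5 is odd — and the others hold by inspection.

Satisfiable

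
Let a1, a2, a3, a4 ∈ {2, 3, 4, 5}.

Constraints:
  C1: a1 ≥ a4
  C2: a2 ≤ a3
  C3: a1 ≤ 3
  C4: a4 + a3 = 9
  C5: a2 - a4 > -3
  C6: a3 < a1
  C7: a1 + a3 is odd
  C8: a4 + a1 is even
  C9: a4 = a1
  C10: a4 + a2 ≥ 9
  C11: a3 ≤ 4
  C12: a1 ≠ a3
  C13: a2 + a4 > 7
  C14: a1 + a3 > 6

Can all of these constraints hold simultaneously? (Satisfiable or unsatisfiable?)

From constraints 1 and 3: a4 ≤ a1 ≤ 3. From constraints 2 and 11: a2 ≤ a3 ≤ 4. Hence a4 + a2 ≤ 7. But constraint 10 requires a4 + a2 ≥ 9, and 9 > 7. Contradiction.

Unsatisfiable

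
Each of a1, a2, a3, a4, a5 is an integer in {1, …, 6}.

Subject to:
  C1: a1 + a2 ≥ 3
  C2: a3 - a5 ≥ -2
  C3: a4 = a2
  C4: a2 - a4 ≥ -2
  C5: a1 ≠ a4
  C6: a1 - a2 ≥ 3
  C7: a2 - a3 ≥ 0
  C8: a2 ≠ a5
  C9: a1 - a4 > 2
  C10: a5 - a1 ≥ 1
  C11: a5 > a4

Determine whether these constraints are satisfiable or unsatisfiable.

Constraints 2, 6, 7, and 10 give a5 − a1 ≥ 1, a1 − a2 ≥ 3, a2 − a3 ≥ 0, a3 − a5 ≥ -2.
Adding all 4 inequalities: the left sides telescope to 0, and the right sides sum to 1 + 3 + 0 + (-2) = 2. So 0 ≥ 2, which is false.

Unsatisfiable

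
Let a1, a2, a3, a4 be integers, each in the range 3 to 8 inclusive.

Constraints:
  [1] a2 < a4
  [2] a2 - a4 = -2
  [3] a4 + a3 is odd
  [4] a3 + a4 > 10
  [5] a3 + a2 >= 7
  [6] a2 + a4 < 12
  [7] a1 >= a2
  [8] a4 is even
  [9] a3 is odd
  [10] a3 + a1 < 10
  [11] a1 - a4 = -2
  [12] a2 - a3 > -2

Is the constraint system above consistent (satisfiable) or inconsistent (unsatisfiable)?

Satisfiable

One satisfying assignment is a1 = 4, a2 = 4, a3 = 5, a4 = 6.
For the less obvious constraints — constraint 2: a2 - a4 = -2; constraint 4: a3 + a4 = 11 — and the others hold by inspection.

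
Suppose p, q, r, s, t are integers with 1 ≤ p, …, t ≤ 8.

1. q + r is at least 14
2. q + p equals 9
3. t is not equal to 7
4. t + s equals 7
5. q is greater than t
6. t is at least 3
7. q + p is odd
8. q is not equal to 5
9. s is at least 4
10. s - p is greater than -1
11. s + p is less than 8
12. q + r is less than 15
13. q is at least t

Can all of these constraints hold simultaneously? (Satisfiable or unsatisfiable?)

Satisfiable

Try p = 3, q = 6, r = 8, s = 4, t = 3.
Check constraint 1: q + r = 14; constraint 2: q + p = 9. The remaining constraints are straightforward to verify.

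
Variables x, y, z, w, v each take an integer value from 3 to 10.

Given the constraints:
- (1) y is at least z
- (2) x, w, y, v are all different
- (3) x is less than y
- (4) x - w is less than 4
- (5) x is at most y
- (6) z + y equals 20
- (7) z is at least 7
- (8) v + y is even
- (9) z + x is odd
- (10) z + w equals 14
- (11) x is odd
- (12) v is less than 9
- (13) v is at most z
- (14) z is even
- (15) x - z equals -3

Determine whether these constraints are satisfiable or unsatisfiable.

The assignment x = 7, y = 10, z = 10, w = 4, v = 6 works:
  constraint 4 holds since x - w = 3.
  constraint 6 holds since z + y = 20.
The rest check out directly.

Satisfiable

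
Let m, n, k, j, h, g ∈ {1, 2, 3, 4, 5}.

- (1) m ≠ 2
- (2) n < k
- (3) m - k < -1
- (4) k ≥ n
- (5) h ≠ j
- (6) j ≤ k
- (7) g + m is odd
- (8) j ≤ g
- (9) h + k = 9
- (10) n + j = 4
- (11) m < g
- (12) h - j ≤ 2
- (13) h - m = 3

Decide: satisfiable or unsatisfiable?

Satisfiable

Try m = 1, n = 2, k = 5, j = 2, h = 4, g = 2.
Check constraint 3: m - k = -4; constraint 9: h + k = 9. The remaining constraints are straightforward to verify.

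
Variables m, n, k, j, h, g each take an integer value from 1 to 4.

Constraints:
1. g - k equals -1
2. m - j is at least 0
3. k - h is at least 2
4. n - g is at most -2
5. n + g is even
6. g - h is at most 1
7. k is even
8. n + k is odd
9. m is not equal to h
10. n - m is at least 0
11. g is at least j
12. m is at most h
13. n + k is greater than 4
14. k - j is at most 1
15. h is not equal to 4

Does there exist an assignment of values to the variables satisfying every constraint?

Unsatisfiable

Constraints 2, 3, 4, 6, 10, and 14 give h − g ≥ -1, g − n ≥ 2, n − m ≥ 0, m − j ≥ 0, j − k ≥ -1, k − h ≥ 2.
Adding all 6 inequalities: the left sides telescope to 0, and the right sides sum to (-1) + 2 + 0 + 0 + (-1) + 2 = 2. So 0 ≥ 2, which is false.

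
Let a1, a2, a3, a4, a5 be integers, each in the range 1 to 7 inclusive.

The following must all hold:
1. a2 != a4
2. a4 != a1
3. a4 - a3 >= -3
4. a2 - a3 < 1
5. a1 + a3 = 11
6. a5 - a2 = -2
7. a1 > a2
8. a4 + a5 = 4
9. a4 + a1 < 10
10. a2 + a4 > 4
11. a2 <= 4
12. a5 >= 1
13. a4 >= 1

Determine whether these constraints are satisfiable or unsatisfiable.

Satisfiable

The assignment a1 = 7, a2 = 4, a3 = 4, a4 = 2, a5 = 2 works:
  constraint 3 holds since a4 - a3 = -2.
  constraint 4 holds since a2 - a3 = 0.
  constraint 5 holds since a1 + a3 = 11.
The rest check out directly.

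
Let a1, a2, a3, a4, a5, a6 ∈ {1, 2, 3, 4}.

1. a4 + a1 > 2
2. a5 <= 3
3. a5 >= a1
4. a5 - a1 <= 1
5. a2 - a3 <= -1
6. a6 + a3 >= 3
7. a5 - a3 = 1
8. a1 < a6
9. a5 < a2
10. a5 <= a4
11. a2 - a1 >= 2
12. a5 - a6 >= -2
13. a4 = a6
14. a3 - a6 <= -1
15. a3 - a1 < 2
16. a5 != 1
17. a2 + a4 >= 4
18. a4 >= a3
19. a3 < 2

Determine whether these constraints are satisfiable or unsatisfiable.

Unsatisfiable

Constraints 4, 5, 11, 12, and 14 give a1 − a5 ≥ -1, a5 − a6 ≥ -2, a6 − a3 ≥ 1, a3 − a2 ≥ 1, a2 − a1 ≥ 2.
Adding all 5 inequalities: the left sides telescope to 0, and the right sides sum to (-1) + (-2) + 1 + 1 + 2 = 1. So 0 ≥ 1, which is false.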